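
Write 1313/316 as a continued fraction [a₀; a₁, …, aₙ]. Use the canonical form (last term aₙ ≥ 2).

1313 = 4·316 + 49
316 = 6·49 + 22
49 = 2·22 + 5
22 = 4·5 + 2
5 = 2·2 + 1
2 = 2·1 + 0  (stop)
So 1313/316 = [4; 6, 2, 4, 2, 2].

[4; 6, 2, 4, 2, 2]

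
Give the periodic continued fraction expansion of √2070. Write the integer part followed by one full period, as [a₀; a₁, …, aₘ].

[45; 2, 90]

a₀ = ⌊√2070⌋ = 45.
With m₀=0, d₀=1 and mₖ₊₁ = dₖaₖ − mₖ, dₖ₊₁ = (n − mₖ₊₁²)/dₖ, aₖ₊₁ = ⌊(a₀+mₖ₊₁)/dₖ₊₁⌋:
  k=1: m=45, d=45, a=2
  k=2: m=45, d=1, a=90
d=1 and a=2a₀=90 at k=2, so the next step gives (m, d) = (45, 45) again — its k=1 value — and the period has length 2.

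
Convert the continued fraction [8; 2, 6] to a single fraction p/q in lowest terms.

110/13

Using pₖ = aₖpₖ₋₁ + pₖ₋₂ and qₖ = aₖqₖ₋₁ + qₖ₋₂:
  k=0: a=8, p=8, q=1
  k=1: a=2, p=17, q=2
  k=2: a=6, p=110, q=13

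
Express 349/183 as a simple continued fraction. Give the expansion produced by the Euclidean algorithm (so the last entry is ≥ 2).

[1; 1, 9, 1, 3, 4]

349 = 1*183 + 166
183 = 1*166 + 17
166 = 9*17 + 13
17 = 1*13 + 4
13 = 3*4 + 1
4 = 4*1 + 0  (stop)
So 349/183 = [1; 1, 9, 1, 3, 4].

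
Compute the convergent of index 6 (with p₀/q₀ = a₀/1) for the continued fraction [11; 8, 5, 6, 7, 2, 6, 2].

279953/25171

Using pₖ = aₖpₖ₋₁ + pₖ₋₂, qₖ = aₖqₖ₋₁ + qₖ₋₂ (with p₋₁=1, p₋₂=0, q₋₁=0, q₋₂=1):
  k=0: a=11, p=11, q=1
  k=1: a=8, p=89, q=8
  k=2: a=5, p=456, q=41
  k=3: a=6, p=2825, q=254
  k=4: a=7, p=20231, q=1819
  k=5: a=2, p=43287, q=3892
  k=6: a=6, p=279953, q=25171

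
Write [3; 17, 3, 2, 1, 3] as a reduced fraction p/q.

Using pₖ = aₖpₖ₋₁ + pₖ₋₂ and qₖ = aₖqₖ₋₁ + qₖ₋₂:
  k=0: a=3, p=3, q=1
  k=1: a=17, p=52, q=17
  k=2: a=3, p=159, q=52
  k=3: a=2, p=370, q=121
  k=4: a=1, p=529, q=173
  k=5: a=3, p=1957, q=640

1957/640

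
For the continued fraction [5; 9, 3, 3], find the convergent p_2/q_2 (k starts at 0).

143/28

Using pₖ = aₖpₖ₋₁ + pₖ₋₂, qₖ = aₖqₖ₋₁ + qₖ₋₂ (with p₋₁=1, p₋₂=0, q₋₁=0, q₋₂=1):
  k=0: a=5, p=5, q=1
  k=1: a=9, p=46, q=9
  k=2: a=3, p=143, q=28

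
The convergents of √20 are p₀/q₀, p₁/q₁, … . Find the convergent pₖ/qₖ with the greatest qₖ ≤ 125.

161/36

√20 = [4; 2, 8, …] (period length 2).
Convergents:
  p_0/q_0 = 4/1
  p_1/q_1 = 9/2
  p_2/q_2 = 76/17
  p_3/q_3 = 161/36
  p_4/q_4 = 1364/305
q_3 = 36 ≤ 125 < 305 = q_4, so the answer is 161/36.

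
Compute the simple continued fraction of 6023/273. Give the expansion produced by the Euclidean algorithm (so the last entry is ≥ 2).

[22; 16, 17]

6023 = 22×273 + 17
273 = 16×17 + 1
17 = 17×1 + 0  (stop)
So 6023/273 = [22; 16, 17].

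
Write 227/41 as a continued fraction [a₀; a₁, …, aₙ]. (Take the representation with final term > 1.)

[5; 1, 1, 6, 3]

227 = 5*41 + 22
41 = 1*22 + 19
22 = 1*19 + 3
19 = 6*3 + 1
3 = 3*1 + 0  (stop)
So 227/41 = [5; 1, 1, 6, 3].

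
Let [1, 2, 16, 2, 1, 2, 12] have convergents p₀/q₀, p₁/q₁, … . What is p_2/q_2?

49/33

Using pₖ = aₖpₖ₋₁ + pₖ₋₂, qₖ = aₖqₖ₋₁ + qₖ₋₂ (with p₋₁=1, p₋₂=0, q₋₁=0, q₋₂=1):
  k=0: a=1, p=1, q=1
  k=1: a=2, p=3, q=2
  k=2: a=16, p=49, q=33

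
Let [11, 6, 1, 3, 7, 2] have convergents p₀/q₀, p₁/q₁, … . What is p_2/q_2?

Using pₖ = aₖpₖ₋₁ + pₖ₋₂, qₖ = aₖqₖ₋₁ + qₖ₋₂ (with p₋₁=1, p₋₂=0, q₋₁=0, q₋₂=1):
  k=0: a=11, p=11, q=1
  k=1: a=6, p=67, q=6
  k=2: a=1, p=78, q=7

78/7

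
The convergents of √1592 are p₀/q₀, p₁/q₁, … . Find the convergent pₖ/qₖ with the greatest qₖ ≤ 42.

399/10

√1592 = [39; 1, 8, 1, 78, …] (period length 4).
Convergents:
  p_0/q_0 = 39/1
  p_1/q_1 = 40/1
  p_2/q_2 = 359/9
  p_3/q_3 = 399/10
  p_4/q_4 = 31481/789
q_3 = 10 ≤ 42 < 789 = q_4, so the answer is 399/10.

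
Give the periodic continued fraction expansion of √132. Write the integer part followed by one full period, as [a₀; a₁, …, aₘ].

a₀ = ⌊√132⌋ = 11.
With m₀=0, d₀=1 and mₖ₊₁ = dₖaₖ − mₖ, dₖ₊₁ = (n − mₖ₊₁²)/dₖ, aₖ₊₁ = ⌊(a₀+mₖ₊₁)/dₖ₊₁⌋:
  k=1: m=11, d=11, a=2
  k=2: m=11, d=1, a=22
d=1 and a=2a₀=22 at k=2, so the next step gives (m, d) = (11, 11) again — its k=1 value — and the period has length 2.

[11; 2, 22]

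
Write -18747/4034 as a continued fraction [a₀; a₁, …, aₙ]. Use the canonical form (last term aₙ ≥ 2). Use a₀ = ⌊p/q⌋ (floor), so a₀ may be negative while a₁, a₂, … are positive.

-18747 = -5·4034 + 1423
4034 = 2·1423 + 1188
1423 = 1·1188 + 235
1188 = 5·235 + 13
235 = 18·13 + 1
13 = 13·1 + 0  (stop)
So -18747/4034 = [-5; 2, 1, 5, 18, 13].

[-5; 2, 1, 5, 18, 13]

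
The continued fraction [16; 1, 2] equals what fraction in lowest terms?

50/3

Using pₖ = aₖpₖ₋₁ + pₖ₋₂ and qₖ = aₖqₖ₋₁ + qₖ₋₂:
  k=0: a=16, p=16, q=1
  k=1: a=1, p=17, q=1
  k=2: a=2, p=50, q=3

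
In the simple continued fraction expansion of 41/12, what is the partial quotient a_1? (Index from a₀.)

41 = 3·12 + 5   →  a_0 = 3
12 = 2·5 + 2   →  a_1 = 2

2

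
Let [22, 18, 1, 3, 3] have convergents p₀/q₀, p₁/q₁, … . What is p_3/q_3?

1654/75

Using pₖ = aₖpₖ₋₁ + pₖ₋₂, qₖ = aₖqₖ₋₁ + qₖ₋₂ (with p₋₁=1, p₋₂=0, q₋₁=0, q₋₂=1):
  k=0: a=22, p=22, q=1
  k=1: a=18, p=397, q=18
  k=2: a=1, p=419, q=19
  k=3: a=3, p=1654, q=75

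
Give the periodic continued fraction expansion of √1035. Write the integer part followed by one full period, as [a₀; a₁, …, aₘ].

[32; 5, 1, 5, 64]

a₀ = ⌊√1035⌋ = 32.
With m₀=0, d₀=1 and mₖ₊₁ = dₖaₖ − mₖ, dₖ₊₁ = (n − mₖ₊₁²)/dₖ, aₖ₊₁ = ⌊(a₀+mₖ₊₁)/dₖ₊₁⌋:
  k=1: m=32, d=11, a=5
  k=2: m=23, d=46, a=1
  k=3: m=23, d=11, a=5
  k=4: m=32, d=1, a=64
d=1 and a=2a₀=64 at k=4, so the next step gives (m, d) = (32, 11) again — its k=1 value — and the period has length 4.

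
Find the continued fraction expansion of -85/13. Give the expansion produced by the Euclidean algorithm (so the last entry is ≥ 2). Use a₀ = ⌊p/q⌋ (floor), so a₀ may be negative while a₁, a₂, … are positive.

[-7; 2, 6]

-85 = -7×13 + 6
13 = 2×6 + 1
6 = 6×1 + 0  (stop)
So -85/13 = [-7; 2, 6].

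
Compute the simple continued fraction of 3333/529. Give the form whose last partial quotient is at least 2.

[6; 3, 3, 17, 3]

3333 = 6·529 + 159
529 = 3·159 + 52
159 = 3·52 + 3
52 = 17·3 + 1
3 = 3·1 + 0  (stop)
So 3333/529 = [6; 3, 3, 17, 3].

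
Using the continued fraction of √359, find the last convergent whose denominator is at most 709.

√359 = [18; 1, 17, 1, 36, …] (period length 4).
Convergents:
  p_0/q_0 = 18/1
  p_1/q_1 = 19/1
  p_2/q_2 = 341/18
  p_3/q_3 = 360/19
  p_4/q_4 = 13301/702
  p_5/q_5 = 13661/721
q_4 = 702 ≤ 709 < 721 = q_5, so the answer is 13301/702.

13301/702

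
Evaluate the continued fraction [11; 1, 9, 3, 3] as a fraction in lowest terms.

Using pₖ = aₖpₖ₋₁ + pₖ₋₂ and qₖ = aₖqₖ₋₁ + qₖ₋₂:
  k=0: a=11, p=11, q=1
  k=1: a=1, p=12, q=1
  k=2: a=9, p=119, q=10
  k=3: a=3, p=369, q=31
  k=4: a=3, p=1226, q=103

1226/103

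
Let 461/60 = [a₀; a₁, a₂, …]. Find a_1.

1

461 = 7·60 + 41   →  a_0 = 7
60 = 1·41 + 19   →  a_1 = 1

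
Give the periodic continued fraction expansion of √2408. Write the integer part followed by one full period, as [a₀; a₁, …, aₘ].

a₀ = ⌊√2408⌋ = 49.
With m₀=0, d₀=1 and mₖ₊₁ = dₖaₖ − mₖ, dₖ₊₁ = (n − mₖ₊₁²)/dₖ, aₖ₊₁ = ⌊(a₀+mₖ₊₁)/dₖ₊₁⌋:
  k=1: m=49, d=7, a=14
  k=2: m=49, d=1, a=98
d=1 and a=2a₀=98 at k=2, so the next step gives (m, d) = (49, 7) again — its k=1 value — and the period has length 2.

[49; 14, 98]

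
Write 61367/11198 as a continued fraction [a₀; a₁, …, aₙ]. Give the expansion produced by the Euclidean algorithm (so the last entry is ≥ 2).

61367 = 5×11198 + 5377
11198 = 2×5377 + 444
5377 = 12×444 + 49
444 = 9×49 + 3
49 = 16×3 + 1
3 = 3×1 + 0  (stop)
So 61367/11198 = [5; 2, 12, 9, 16, 3].

[5; 2, 12, 9, 16, 3]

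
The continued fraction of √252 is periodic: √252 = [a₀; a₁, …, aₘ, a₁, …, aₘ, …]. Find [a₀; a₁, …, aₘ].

a₀ = ⌊√252⌋ = 15.
With m₀=0, d₀=1 and mₖ₊₁ = dₖaₖ − mₖ, dₖ₊₁ = (n − mₖ₊₁²)/dₖ, aₖ₊₁ = ⌊(a₀+mₖ₊₁)/dₖ₊₁⌋:
  k=1: m=15, d=27, a=1
  k=2: m=12, d=4, a=6
  k=3: m=12, d=27, a=1
  k=4: m=15, d=1, a=30
d=1 and a=2a₀=30 at k=4, so the next step gives (m, d) = (15, 27) again — its k=1 value — and the period has length 4.

[15; 1, 6, 1, 30]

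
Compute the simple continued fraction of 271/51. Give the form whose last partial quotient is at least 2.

271 = 5·51 + 16
51 = 3·16 + 3
16 = 5·3 + 1
3 = 3·1 + 0  (stop)
So 271/51 = [5; 3, 5, 3].

[5; 3, 5, 3]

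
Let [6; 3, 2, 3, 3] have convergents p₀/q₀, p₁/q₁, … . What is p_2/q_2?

44/7

Using pₖ = aₖpₖ₋₁ + pₖ₋₂, qₖ = aₖqₖ₋₁ + qₖ₋₂ (with p₋₁=1, p₋₂=0, q₋₁=0, q₋₂=1):
  k=0: a=6, p=6, q=1
  k=1: a=3, p=19, q=3
  k=2: a=2, p=44, q=7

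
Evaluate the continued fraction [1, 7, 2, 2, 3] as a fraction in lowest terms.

143/126

Using pₖ = aₖpₖ₋₁ + pₖ₋₂ and qₖ = aₖqₖ₋₁ + qₖ₋₂:
  k=0: a=1, p=1, q=1
  k=1: a=7, p=8, q=7
  k=2: a=2, p=17, q=15
  k=3: a=2, p=42, q=37
  k=4: a=3, p=143, q=126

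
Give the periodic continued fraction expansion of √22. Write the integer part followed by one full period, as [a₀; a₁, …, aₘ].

[4; 1, 2, 4, 2, 1, 8]

a₀ = ⌊√22⌋ = 4.
With m₀=0, d₀=1 and mₖ₊₁ = dₖaₖ − mₖ, dₖ₊₁ = (n − mₖ₊₁²)/dₖ, aₖ₊₁ = ⌊(a₀+mₖ₊₁)/dₖ₊₁⌋:
  k=1: m=4, d=6, a=1
  k=2: m=2, d=3, a=2
  k=3: m=4, d=2, a=4
  k=4: m=4, d=3, a=2
  k=5: m=2, d=6, a=1
  k=6: m=4, d=1, a=8
d=1 and a=2a₀=8 at k=6, so the next step gives (m, d) = (4, 6) again — its k=1 value — and the period has length 6.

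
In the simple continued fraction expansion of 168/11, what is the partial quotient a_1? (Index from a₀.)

3

168 = 15·11 + 3   →  a_0 = 15
11 = 3·3 + 2   →  a_1 = 3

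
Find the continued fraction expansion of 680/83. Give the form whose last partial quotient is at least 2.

680 = 8×83 + 16
83 = 5×16 + 3
16 = 5×3 + 1
3 = 3×1 + 0  (stop)
So 680/83 = [8; 5, 5, 3].

[8; 5, 5, 3]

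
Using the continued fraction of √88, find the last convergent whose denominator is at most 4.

28/3

√88 = [9; 2, 1, 1, 1, 2, 18, …] (period length 6).
Convergents:
  p_0/q_0 = 9/1
  p_1/q_1 = 19/2
  p_2/q_2 = 28/3
  p_3/q_3 = 47/5
q_2 = 3 ≤ 4 < 5 = q_3, so the answer is 28/3.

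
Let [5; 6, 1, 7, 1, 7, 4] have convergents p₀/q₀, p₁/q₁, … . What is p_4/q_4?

Using pₖ = aₖpₖ₋₁ + pₖ₋₂, qₖ = aₖqₖ₋₁ + qₖ₋₂ (with p₋₁=1, p₋₂=0, q₋₁=0, q₋₂=1):
  k=0: a=5, p=5, q=1
  k=1: a=6, p=31, q=6
  k=2: a=1, p=36, q=7
  k=3: a=7, p=283, q=55
  k=4: a=1, p=319, q=62

319/62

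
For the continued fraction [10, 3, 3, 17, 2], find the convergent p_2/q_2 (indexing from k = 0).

103/10

Using pₖ = aₖpₖ₋₁ + pₖ₋₂, qₖ = aₖqₖ₋₁ + qₖ₋₂ (with p₋₁=1, p₋₂=0, q₋₁=0, q₋₂=1):
  k=0: a=10, p=10, q=1
  k=1: a=3, p=31, q=3
  k=2: a=3, p=103, q=10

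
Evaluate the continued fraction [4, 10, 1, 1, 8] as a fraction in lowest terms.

Using pₖ = aₖpₖ₋₁ + pₖ₋₂ and qₖ = aₖqₖ₋₁ + qₖ₋₂:
  k=0: a=4, p=4, q=1
  k=1: a=10, p=41, q=10
  k=2: a=1, p=45, q=11
  k=3: a=1, p=86, q=21
  k=4: a=8, p=733, q=179

733/179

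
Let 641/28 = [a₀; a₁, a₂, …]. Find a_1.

641 = 22·28 + 25   →  a_0 = 22
28 = 1·25 + 3   →  a_1 = 1

1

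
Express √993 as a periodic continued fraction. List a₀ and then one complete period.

[31; 1, 1, 20, 1, 1, 62]

a₀ = ⌊√993⌋ = 31.
With m₀=0, d₀=1 and mₖ₊₁ = dₖaₖ − mₖ, dₖ₊₁ = (n − mₖ₊₁²)/dₖ, aₖ₊₁ = ⌊(a₀+mₖ₊₁)/dₖ₊₁⌋:
  k=1: m=31, d=32, a=1
  k=2: m=1, d=31, a=1
  k=3: m=30, d=3, a=20
  k=4: m=30, d=31, a=1
  k=5: m=1, d=32, a=1
  k=6: m=31, d=1, a=62
d=1 and a=2a₀=62 at k=6, so the next step gives (m, d) = (31, 32) again — its k=1 value — and the period has length 6.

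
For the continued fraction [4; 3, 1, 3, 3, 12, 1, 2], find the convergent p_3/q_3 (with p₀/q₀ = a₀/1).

Using pₖ = aₖpₖ₋₁ + pₖ₋₂, qₖ = aₖqₖ₋₁ + qₖ₋₂ (with p₋₁=1, p₋₂=0, q₋₁=0, q₋₂=1):
  k=0: a=4, p=4, q=1
  k=1: a=3, p=13, q=3
  k=2: a=1, p=17, q=4
  k=3: a=3, p=64, q=15

64/15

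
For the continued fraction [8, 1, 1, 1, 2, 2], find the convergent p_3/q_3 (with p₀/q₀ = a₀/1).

26/3

Using pₖ = aₖpₖ₋₁ + pₖ₋₂, qₖ = aₖqₖ₋₁ + qₖ₋₂ (with p₋₁=1, p₋₂=0, q₋₁=0, q₋₂=1):
  k=0: a=8, p=8, q=1
  k=1: a=1, p=9, q=1
  k=2: a=1, p=17, q=2
  k=3: a=1, p=26, q=3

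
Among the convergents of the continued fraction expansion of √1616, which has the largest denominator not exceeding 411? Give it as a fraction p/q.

√1616 = [40; 5, 80, …] (period length 2).
Convergents:
  p_0/q_0 = 40/1
  p_1/q_1 = 201/5
  p_2/q_2 = 16120/401
  p_3/q_3 = 80801/2010
q_2 = 401 ≤ 411 < 2010 = q_3, so the answer is 16120/401.

16120/401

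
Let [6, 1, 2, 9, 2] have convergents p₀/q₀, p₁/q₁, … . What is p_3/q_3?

187/28

Using pₖ = aₖpₖ₋₁ + pₖ₋₂, qₖ = aₖqₖ₋₁ + qₖ₋₂ (with p₋₁=1, p₋₂=0, q₋₁=0, q₋₂=1):
  k=0: a=6, p=6, q=1
  k=1: a=1, p=7, q=1
  k=2: a=2, p=20, q=3
  k=3: a=9, p=187, q=28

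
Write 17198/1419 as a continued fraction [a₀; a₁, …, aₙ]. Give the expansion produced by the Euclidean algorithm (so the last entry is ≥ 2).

17198 = 12·1419 + 170
1419 = 8·170 + 59
170 = 2·59 + 52
59 = 1·52 + 7
52 = 7·7 + 3
7 = 2·3 + 1
3 = 3·1 + 0  (stop)
So 17198/1419 = [12; 8, 2, 1, 7, 2, 3].

[12; 8, 2, 1, 7, 2, 3]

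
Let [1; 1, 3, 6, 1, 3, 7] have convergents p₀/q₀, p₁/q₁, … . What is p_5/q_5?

197/112

Using pₖ = aₖpₖ₋₁ + pₖ₋₂, qₖ = aₖqₖ₋₁ + qₖ₋₂ (with p₋₁=1, p₋₂=0, q₋₁=0, q₋₂=1):
  k=0: a=1, p=1, q=1
  k=1: a=1, p=2, q=1
  k=2: a=3, p=7, q=4
  k=3: a=6, p=44, q=25
  k=4: a=1, p=51, q=29
  k=5: a=3, p=197, q=112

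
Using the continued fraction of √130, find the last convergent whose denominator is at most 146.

√130 = [11; 2, 2, 22, …] (period length 3).
Convergents:
  p_0/q_0 = 11/1
  p_1/q_1 = 23/2
  p_2/q_2 = 57/5
  p_3/q_3 = 1277/112
  p_4/q_4 = 2611/229
q_3 = 112 ≤ 146 < 229 = q_4, so the answer is 1277/112.

1277/112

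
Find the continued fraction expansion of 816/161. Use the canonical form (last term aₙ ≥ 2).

[5; 14, 1, 1, 1, 3]

816 = 5×161 + 11
161 = 14×11 + 7
11 = 1×7 + 4
7 = 1×4 + 3
4 = 1×3 + 1
3 = 3×1 + 0  (stop)
So 816/161 = [5; 14, 1, 1, 1, 3].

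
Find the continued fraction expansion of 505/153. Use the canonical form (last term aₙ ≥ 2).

505 = 3×153 + 46
153 = 3×46 + 15
46 = 3×15 + 1
15 = 15×1 + 0  (stop)
So 505/153 = [3; 3, 3, 15].

[3; 3, 3, 15]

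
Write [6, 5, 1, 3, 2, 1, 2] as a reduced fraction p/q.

1247/202

Using pₖ = aₖpₖ₋₁ + pₖ₋₂ and qₖ = aₖqₖ₋₁ + qₖ₋₂:
  k=0: a=6, p=6, q=1
  k=1: a=5, p=31, q=5
  k=2: a=1, p=37, q=6
  k=3: a=3, p=142, q=23
  k=4: a=2, p=321, q=52
  k=5: a=1, p=463, q=75
  k=6: a=2, p=1247, q=202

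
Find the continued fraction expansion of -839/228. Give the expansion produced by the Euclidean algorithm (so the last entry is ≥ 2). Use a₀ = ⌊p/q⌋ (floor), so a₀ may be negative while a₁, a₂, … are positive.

[-4; 3, 8, 9]

-839 = -4*228 + 73
228 = 3*73 + 9
73 = 8*9 + 1
9 = 9*1 + 0  (stop)
So -839/228 = [-4; 3, 8, 9].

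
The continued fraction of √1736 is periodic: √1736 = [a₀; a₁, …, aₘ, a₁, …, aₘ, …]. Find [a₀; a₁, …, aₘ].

a₀ = ⌊√1736⌋ = 41.
With m₀=0, d₀=1 and mₖ₊₁ = dₖaₖ − mₖ, dₖ₊₁ = (n − mₖ₊₁²)/dₖ, aₖ₊₁ = ⌊(a₀+mₖ₊₁)/dₖ₊₁⌋:
  k=1: m=41, d=55, a=1
  k=2: m=14, d=28, a=1
  k=3: m=14, d=55, a=1
  k=4: m=41, d=1, a=82
d=1 and a=2a₀=82 at k=4, so the next step gives (m, d) = (41, 55) again — its k=1 value — and the period has length 4.

[41; 1, 1, 1, 82]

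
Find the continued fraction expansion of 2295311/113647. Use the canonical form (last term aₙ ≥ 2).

2295311 = 20·113647 + 22371
113647 = 5·22371 + 1792
22371 = 12·1792 + 867
1792 = 2·867 + 58
867 = 14·58 + 55
58 = 1·55 + 3
55 = 18·3 + 1
3 = 3·1 + 0  (stop)
So 2295311/113647 = [20; 5, 12, 2, 14, 1, 18, 3].

[20; 5, 12, 2, 14, 1, 18, 3]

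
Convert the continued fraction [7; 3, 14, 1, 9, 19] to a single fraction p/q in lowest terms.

Fold from the inside: start with 19/1.
  9 + 1/19 = 172/19
  1 + 19/172 = 191/172
  14 + 172/191 = 2846/191
  3 + 191/2846 = 8729/2846
  7 + 2846/8729 = 63949/8729

63949/8729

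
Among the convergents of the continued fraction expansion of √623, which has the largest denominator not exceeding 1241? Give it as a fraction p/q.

30551/1224

√623 = [24; 1, 23, 1, 48, …] (period length 4).
Convergents:
  p_0/q_0 = 24/1
  p_1/q_1 = 25/1
  p_2/q_2 = 599/24
  p_3/q_3 = 624/25
  p_4/q_4 = 30551/1224
  p_5/q_5 = 31175/1249
q_4 = 1224 ≤ 1241 < 1249 = q_5, so the answer is 30551/1224.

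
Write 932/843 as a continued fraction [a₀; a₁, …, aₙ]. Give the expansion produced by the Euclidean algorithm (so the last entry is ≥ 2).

932 = 1·843 + 89
843 = 9·89 + 42
89 = 2·42 + 5
42 = 8·5 + 2
5 = 2·2 + 1
2 = 2·1 + 0  (stop)
So 932/843 = [1; 9, 2, 8, 2, 2].

[1; 9, 2, 8, 2, 2]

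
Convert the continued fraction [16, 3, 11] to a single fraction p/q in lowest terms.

555/34

Fold from the inside: start with 11/1.
  3 + 1/11 = 34/11
  16 + 11/34 = 555/34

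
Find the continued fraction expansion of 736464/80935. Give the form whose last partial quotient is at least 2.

736464 = 9×80935 + 8049
80935 = 10×8049 + 445
8049 = 18×445 + 39
445 = 11×39 + 16
39 = 2×16 + 7
16 = 2×7 + 2
7 = 3×2 + 1
2 = 2×1 + 0  (stop)
So 736464/80935 = [9; 10, 18, 11, 2, 2, 3, 2].

[9; 10, 18, 11, 2, 2, 3, 2]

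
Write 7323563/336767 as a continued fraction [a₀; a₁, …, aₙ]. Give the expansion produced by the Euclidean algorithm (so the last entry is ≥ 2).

[21; 1, 2, 1, 18, 18, 19, 13]

7323563 = 21×336767 + 251456
336767 = 1×251456 + 85311
251456 = 2×85311 + 80834
85311 = 1×80834 + 4477
80834 = 18×4477 + 248
4477 = 18×248 + 13
248 = 19×13 + 1
13 = 13×1 + 0  (stop)
So 7323563/336767 = [21; 1, 2, 1, 18, 18, 19, 13].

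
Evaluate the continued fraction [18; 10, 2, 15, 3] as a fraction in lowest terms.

Using pₖ = aₖpₖ₋₁ + pₖ₋₂ and qₖ = aₖqₖ₋₁ + qₖ₋₂:
  k=0: a=18, p=18, q=1
  k=1: a=10, p=181, q=10
  k=2: a=2, p=380, q=21
  k=3: a=15, p=5881, q=325
  k=4: a=3, p=18023, q=996

18023/996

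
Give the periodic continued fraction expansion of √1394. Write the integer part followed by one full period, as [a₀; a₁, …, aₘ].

[37; 2, 1, 36, 1, 2, 74]

a₀ = ⌊√1394⌋ = 37.
With m₀=0, d₀=1 and mₖ₊₁ = dₖaₖ − mₖ, dₖ₊₁ = (n − mₖ₊₁²)/dₖ, aₖ₊₁ = ⌊(a₀+mₖ₊₁)/dₖ₊₁⌋:
  k=1: m=37, d=25, a=2
  k=2: m=13, d=49, a=1
  k=3: m=36, d=2, a=36
  k=4: m=36, d=49, a=1
  k=5: m=13, d=25, a=2
  k=6: m=37, d=1, a=74
d=1 and a=2a₀=74 at k=6, so the next step gives (m, d) = (37, 25) again — its k=1 value — and the period has length 6.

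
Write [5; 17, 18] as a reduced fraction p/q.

1553/307

Fold from the inside: start with 18/1.
  17 + 1/18 = 307/18
  5 + 18/307 = 1553/307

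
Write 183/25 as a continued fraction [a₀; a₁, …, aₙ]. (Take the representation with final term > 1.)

183 = 7·25 + 8
25 = 3·8 + 1
8 = 8·1 + 0  (stop)
So 183/25 = [7; 3, 8].

[7; 3, 8]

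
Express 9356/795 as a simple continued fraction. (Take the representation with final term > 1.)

[11; 1, 3, 3, 8, 2, 3]

9356 = 11*795 + 611
795 = 1*611 + 184
611 = 3*184 + 59
184 = 3*59 + 7
59 = 8*7 + 3
7 = 2*3 + 1
3 = 3*1 + 0  (stop)
So 9356/795 = [11; 1, 3, 3, 8, 2, 3].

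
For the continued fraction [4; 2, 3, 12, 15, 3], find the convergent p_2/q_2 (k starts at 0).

31/7

Using pₖ = aₖpₖ₋₁ + pₖ₋₂, qₖ = aₖqₖ₋₁ + qₖ₋₂ (with p₋₁=1, p₋₂=0, q₋₁=0, q₋₂=1):
  k=0: a=4, p=4, q=1
  k=1: a=2, p=9, q=2
  k=2: a=3, p=31, q=7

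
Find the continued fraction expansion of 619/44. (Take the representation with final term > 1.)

[14; 14, 1, 2]

619 = 14×44 + 3
44 = 14×3 + 2
3 = 1×2 + 1
2 = 2×1 + 0  (stop)
So 619/44 = [14; 14, 1, 2].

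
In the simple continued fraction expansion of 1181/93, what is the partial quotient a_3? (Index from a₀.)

1181 = 12·93 + 65   →  a_0 = 12
93 = 1·65 + 28   →  a_1 = 1
65 = 2·28 + 9   →  a_2 = 2
28 = 3·9 + 1   →  a_3 = 3

3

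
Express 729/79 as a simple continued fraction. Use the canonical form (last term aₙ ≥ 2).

[9; 4, 2, 1, 1, 3]

729 = 9×79 + 18
79 = 4×18 + 7
18 = 2×7 + 4
7 = 1×4 + 3
4 = 1×3 + 1
3 = 3×1 + 0  (stop)
So 729/79 = [9; 4, 2, 1, 1, 3].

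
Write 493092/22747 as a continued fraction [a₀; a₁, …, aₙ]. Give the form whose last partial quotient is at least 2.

[21; 1, 2, 10, 5, 2, 6, 10]

493092 = 21·22747 + 15405
22747 = 1·15405 + 7342
15405 = 2·7342 + 721
7342 = 10·721 + 132
721 = 5·132 + 61
132 = 2·61 + 10
61 = 6·10 + 1
10 = 10·1 + 0  (stop)
So 493092/22747 = [21; 1, 2, 10, 5, 2, 6, 10].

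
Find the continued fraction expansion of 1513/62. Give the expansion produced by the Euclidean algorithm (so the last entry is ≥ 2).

[24; 2, 2, 12]

1513 = 24·62 + 25
62 = 2·25 + 12
25 = 2·12 + 1
12 = 12·1 + 0  (stop)
So 1513/62 = [24; 2, 2, 12].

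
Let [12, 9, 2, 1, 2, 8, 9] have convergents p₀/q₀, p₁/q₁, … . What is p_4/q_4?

Using pₖ = aₖpₖ₋₁ + pₖ₋₂, qₖ = aₖqₖ₋₁ + qₖ₋₂ (with p₋₁=1, p₋₂=0, q₋₁=0, q₋₂=1):
  k=0: a=12, p=12, q=1
  k=1: a=9, p=109, q=9
  k=2: a=2, p=230, q=19
  k=3: a=1, p=339, q=28
  k=4: a=2, p=908, q=75

908/75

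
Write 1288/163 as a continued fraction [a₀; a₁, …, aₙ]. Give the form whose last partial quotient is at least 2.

[7; 1, 9, 5, 3]

1288 = 7·163 + 147
163 = 1·147 + 16
147 = 9·16 + 3
16 = 5·3 + 1
3 = 3·1 + 0  (stop)
So 1288/163 = [7; 1, 9, 5, 3].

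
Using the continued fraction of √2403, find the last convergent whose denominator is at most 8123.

235445/4803

√2403 = [49; 49, 98, …] (period length 2).
Convergents:
  p_0/q_0 = 49/1
  p_1/q_1 = 2402/49
  p_2/q_2 = 235445/4803
  p_3/q_3 = 11539207/235396
q_2 = 4803 ≤ 8123 < 235396 = q_3, so the answer is 235445/4803.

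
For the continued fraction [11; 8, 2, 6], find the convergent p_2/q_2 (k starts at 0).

189/17

Using pₖ = aₖpₖ₋₁ + pₖ₋₂, qₖ = aₖqₖ₋₁ + qₖ₋₂ (with p₋₁=1, p₋₂=0, q₋₁=0, q₋₂=1):
  k=0: a=11, p=11, q=1
  k=1: a=8, p=89, q=8
  k=2: a=2, p=189, q=17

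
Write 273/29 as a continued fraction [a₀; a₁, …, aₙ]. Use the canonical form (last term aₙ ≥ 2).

[9; 2, 2, 2, 2]

273 = 9*29 + 12
29 = 2*12 + 5
12 = 2*5 + 2
5 = 2*2 + 1
2 = 2*1 + 0  (stop)
So 273/29 = [9; 2, 2, 2, 2].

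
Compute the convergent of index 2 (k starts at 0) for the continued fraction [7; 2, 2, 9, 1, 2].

Using pₖ = aₖpₖ₋₁ + pₖ₋₂, qₖ = aₖqₖ₋₁ + qₖ₋₂ (with p₋₁=1, p₋₂=0, q₋₁=0, q₋₂=1):
  k=0: a=7, p=7, q=1
  k=1: a=2, p=15, q=2
  k=2: a=2, p=37, q=5

37/5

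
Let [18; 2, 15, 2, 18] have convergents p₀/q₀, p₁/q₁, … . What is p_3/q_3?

1183/64

Using pₖ = aₖpₖ₋₁ + pₖ₋₂, qₖ = aₖqₖ₋₁ + qₖ₋₂ (with p₋₁=1, p₋₂=0, q₋₁=0, q₋₂=1):
  k=0: a=18, p=18, q=1
  k=1: a=2, p=37, q=2
  k=2: a=15, p=573, q=31
  k=3: a=2, p=1183, q=64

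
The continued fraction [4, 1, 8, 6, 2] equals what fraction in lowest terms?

582/119

Using pₖ = aₖpₖ₋₁ + pₖ₋₂ and qₖ = aₖqₖ₋₁ + qₖ₋₂:
  k=0: a=4, p=4, q=1
  k=1: a=1, p=5, q=1
  k=2: a=8, p=44, q=9
  k=3: a=6, p=269, q=55
  k=4: a=2, p=582, q=119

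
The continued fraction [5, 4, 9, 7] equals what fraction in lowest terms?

1379/263

Fold from the inside: start with 7/1.
  9 + 1/7 = 64/7
  4 + 7/64 = 263/64
  5 + 64/263 = 1379/263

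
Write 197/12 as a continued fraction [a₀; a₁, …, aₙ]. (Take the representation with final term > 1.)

[16; 2, 2, 2]

197 = 16·12 + 5
12 = 2·5 + 2
5 = 2·2 + 1
2 = 2·1 + 0  (stop)
So 197/12 = [16; 2, 2, 2].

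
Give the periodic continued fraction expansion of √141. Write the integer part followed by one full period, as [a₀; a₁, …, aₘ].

a₀ = ⌊√141⌋ = 11.
With m₀=0, d₀=1 and mₖ₊₁ = dₖaₖ − mₖ, dₖ₊₁ = (n − mₖ₊₁²)/dₖ, aₖ₊₁ = ⌊(a₀+mₖ₊₁)/dₖ₊₁⌋:
  k=1: m=11, d=20, a=1
  k=2: m=9, d=3, a=6
  k=3: m=9, d=20, a=1
  k=4: m=11, d=1, a=22
d=1 and a=2a₀=22 at k=4, so the next step gives (m, d) = (11, 20) again — its k=1 value — and the period has length 4.

[11; 1, 6, 1, 22]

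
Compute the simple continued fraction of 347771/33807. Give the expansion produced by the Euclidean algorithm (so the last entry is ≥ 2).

[10; 3, 2, 16, 18, 3, 5]

347771 = 10*33807 + 9701
33807 = 3*9701 + 4704
9701 = 2*4704 + 293
4704 = 16*293 + 16
293 = 18*16 + 5
16 = 3*5 + 1
5 = 5*1 + 0  (stop)
So 347771/33807 = [10; 3, 2, 16, 18, 3, 5].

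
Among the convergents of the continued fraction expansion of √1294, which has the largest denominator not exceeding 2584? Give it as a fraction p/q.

√1294 = [35; 1, 34, 1, 70, …] (period length 4).
Convergents:
  p_0/q_0 = 35/1
  p_1/q_1 = 36/1
  p_2/q_2 = 1259/35
  p_3/q_3 = 1295/36
  p_4/q_4 = 91909/2555
  p_5/q_5 = 93204/2591
q_4 = 2555 ≤ 2584 < 2591 = q_5, so the answer is 91909/2555.

91909/2555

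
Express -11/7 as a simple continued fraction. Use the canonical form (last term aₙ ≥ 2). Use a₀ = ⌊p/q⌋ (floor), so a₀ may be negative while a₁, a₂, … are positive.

[-2; 2, 3]

-11 = -2×7 + 3
7 = 2×3 + 1
3 = 3×1 + 0  (stop)
So -11/7 = [-2; 2, 3].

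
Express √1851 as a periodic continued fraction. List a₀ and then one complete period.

[43; 43, 86]

a₀ = ⌊√1851⌋ = 43.
With m₀=0, d₀=1 and mₖ₊₁ = dₖaₖ − mₖ, dₖ₊₁ = (n − mₖ₊₁²)/dₖ, aₖ₊₁ = ⌊(a₀+mₖ₊₁)/dₖ₊₁⌋:
  k=1: m=43, d=2, a=43
  k=2: m=43, d=1, a=86
d=1 and a=2a₀=86 at k=2, so the next step gives (m, d) = (43, 2) again — its k=1 value — and the period has length 2.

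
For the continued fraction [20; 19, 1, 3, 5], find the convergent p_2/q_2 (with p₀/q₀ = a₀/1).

Using pₖ = aₖpₖ₋₁ + pₖ₋₂, qₖ = aₖqₖ₋₁ + qₖ₋₂ (with p₋₁=1, p₋₂=0, q₋₁=0, q₋₂=1):
  k=0: a=20, p=20, q=1
  k=1: a=19, p=381, q=19
  k=2: a=1, p=401, q=20

401/20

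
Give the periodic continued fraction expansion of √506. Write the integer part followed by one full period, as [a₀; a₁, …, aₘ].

a₀ = ⌊√506⌋ = 22.
With m₀=0, d₀=1 and mₖ₊₁ = dₖaₖ − mₖ, dₖ₊₁ = (n − mₖ₊₁²)/dₖ, aₖ₊₁ = ⌊(a₀+mₖ₊₁)/dₖ₊₁⌋:
  k=1: m=22, d=22, a=2
  k=2: m=22, d=1, a=44
d=1 and a=2a₀=44 at k=2, so the next step gives (m, d) = (22, 22) again — its k=1 value — and the period has length 2.

[22; 2, 44]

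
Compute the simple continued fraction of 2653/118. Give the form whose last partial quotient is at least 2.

[22; 2, 14, 4]

2653 = 22·118 + 57
118 = 2·57 + 4
57 = 14·4 + 1
4 = 4·1 + 0  (stop)
So 2653/118 = [22; 2, 14, 4].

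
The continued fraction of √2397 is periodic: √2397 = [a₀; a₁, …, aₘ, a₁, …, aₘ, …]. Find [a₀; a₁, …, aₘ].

a₀ = ⌊√2397⌋ = 48.
With m₀=0, d₀=1 and mₖ₊₁ = dₖaₖ − mₖ, dₖ₊₁ = (n − mₖ₊₁²)/dₖ, aₖ₊₁ = ⌊(a₀+mₖ₊₁)/dₖ₊₁⌋:
  k=1: m=48, d=93, a=1
  k=2: m=45, d=4, a=23
  k=3: m=47, d=47, a=2
  k=4: m=47, d=4, a=23
  k=5: m=45, d=93, a=1
  k=6: m=48, d=1, a=96
d=1 and a=2a₀=96 at k=6, so the next step gives (m, d) = (48, 93) again — its k=1 value — and the period has length 6.

[48; 1, 23, 2, 23, 1, 96]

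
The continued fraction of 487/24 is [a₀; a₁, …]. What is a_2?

487 = 20·24 + 7   →  a_0 = 20
24 = 3·7 + 3   →  a_1 = 3
7 = 2·3 + 1   →  a_2 = 2

2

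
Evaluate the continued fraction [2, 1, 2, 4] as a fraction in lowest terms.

Using pₖ = aₖpₖ₋₁ + pₖ₋₂ and qₖ = aₖqₖ₋₁ + qₖ₋₂:
  k=0: a=2, p=2, q=1
  k=1: a=1, p=3, q=1
  k=2: a=2, p=8, q=3
  k=3: a=4, p=35, q=13

35/13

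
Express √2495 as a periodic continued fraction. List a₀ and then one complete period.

a₀ = ⌊√2495⌋ = 49.
With m₀=0, d₀=1 and mₖ₊₁ = dₖaₖ − mₖ, dₖ₊₁ = (n − mₖ₊₁²)/dₖ, aₖ₊₁ = ⌊(a₀+mₖ₊₁)/dₖ₊₁⌋:
  k=1: m=49, d=94, a=1
  k=2: m=45, d=5, a=18
  k=3: m=45, d=94, a=1
  k=4: m=49, d=1, a=98
d=1 and a=2a₀=98 at k=4, so the next step gives (m, d) = (49, 94) again — its k=1 value — and the period has length 4.

[49; 1, 18, 1, 98]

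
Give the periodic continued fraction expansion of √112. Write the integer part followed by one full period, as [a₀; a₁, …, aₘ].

a₀ = ⌊√112⌋ = 10.

[10; 1, 1, 2, 1, 1, 20]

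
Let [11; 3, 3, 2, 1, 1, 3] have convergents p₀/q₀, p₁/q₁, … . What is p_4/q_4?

373/33

Using pₖ = aₖpₖ₋₁ + pₖ₋₂, qₖ = aₖqₖ₋₁ + qₖ₋₂ (with p₋₁=1, p₋₂=0, q₋₁=0, q₋₂=1):
  k=0: a=11, p=11, q=1
  k=1: a=3, p=34, q=3
  k=2: a=3, p=113, q=10
  k=3: a=2, p=260, q=23
  k=4: a=1, p=373, q=33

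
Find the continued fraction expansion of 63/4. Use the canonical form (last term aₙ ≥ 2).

[15; 1, 3]

63 = 15*4 + 3
4 = 1*3 + 1
3 = 3*1 + 0  (stop)
So 63/4 = [15; 1, 3].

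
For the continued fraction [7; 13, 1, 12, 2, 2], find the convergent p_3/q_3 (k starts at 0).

1280/181

Using pₖ = aₖpₖ₋₁ + pₖ₋₂, qₖ = aₖqₖ₋₁ + qₖ₋₂ (with p₋₁=1, p₋₂=0, q₋₁=0, q₋₂=1):
  k=0: a=7, p=7, q=1
  k=1: a=13, p=92, q=13
  k=2: a=1, p=99, q=14
  k=3: a=12, p=1280, q=181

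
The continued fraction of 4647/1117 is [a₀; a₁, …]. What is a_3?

6

4647 = 4·1117 + 179   →  a_0 = 4
1117 = 6·179 + 43   →  a_1 = 6
179 = 4·43 + 7   →  a_2 = 4
43 = 6·7 + 1   →  a_3 = 6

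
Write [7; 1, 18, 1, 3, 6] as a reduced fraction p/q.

Fold from the inside: start with 6/1.
  3 + 1/6 = 19/6
  1 + 6/19 = 25/19
  18 + 19/25 = 469/25
  1 + 25/469 = 494/469
  7 + 469/494 = 3927/494

3927/494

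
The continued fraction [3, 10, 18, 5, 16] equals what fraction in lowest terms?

Fold from the inside: start with 16/1.
  5 + 1/16 = 81/16
  18 + 16/81 = 1474/81
  10 + 81/1474 = 14821/1474
  3 + 1474/14821 = 45937/14821

45937/14821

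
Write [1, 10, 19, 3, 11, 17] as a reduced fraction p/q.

124078/112851

Fold from the inside: start with 17/1.
  11 + 1/17 = 188/17
  3 + 17/188 = 581/188
  19 + 188/581 = 11227/581
  10 + 581/11227 = 112851/11227
  1 + 11227/112851 = 124078/112851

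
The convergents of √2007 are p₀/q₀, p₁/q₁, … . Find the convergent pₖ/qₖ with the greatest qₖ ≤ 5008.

√2007 = [44; 1, 3, 1, 88, …] (period length 4).
Convergents:
  p_0/q_0 = 44/1
  p_1/q_1 = 45/1
  p_2/q_2 = 179/4
  p_3/q_3 = 224/5
  p_4/q_4 = 19891/444
  p_5/q_5 = 20115/449
  p_6/q_6 = 80236/1791
  p_7/q_7 = 100351/2240
  p_8/q_8 = 8911124/198911
q_7 = 2240 ≤ 5008 < 198911 = q_8, so the answer is 100351/2240.

100351/2240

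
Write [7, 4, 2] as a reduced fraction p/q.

Using pₖ = aₖpₖ₋₁ + pₖ₋₂ and qₖ = aₖqₖ₋₁ + qₖ₋₂:
  k=0: a=7, p=7, q=1
  k=1: a=4, p=29, q=4
  k=2: a=2, p=65, q=9

65/9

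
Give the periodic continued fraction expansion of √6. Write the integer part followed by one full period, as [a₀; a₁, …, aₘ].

[2; 2, 4]

a₀ = ⌊√6⌋ = 2.
With m₀=0, d₀=1 and mₖ₊₁ = dₖaₖ − mₖ, dₖ₊₁ = (n − mₖ₊₁²)/dₖ, aₖ₊₁ = ⌊(a₀+mₖ₊₁)/dₖ₊₁⌋:
  k=1: m=2, d=2, a=2
  k=2: m=2, d=1, a=4
d=1 and a=2a₀=4 at k=2, so the next step gives (m, d) = (2, 2) again — its k=1 value — and the period has length 2.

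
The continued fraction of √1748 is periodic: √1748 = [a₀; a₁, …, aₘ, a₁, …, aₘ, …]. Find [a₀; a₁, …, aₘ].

a₀ = ⌊√1748⌋ = 41.

[41; 1, 4, 4, 4, 1, 82]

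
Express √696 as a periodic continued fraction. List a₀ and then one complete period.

[26; 2, 1, 1, 1, 1, 1, 2, 52]

a₀ = ⌊√696⌋ = 26.
With m₀=0, d₀=1 and mₖ₊₁ = dₖaₖ − mₖ, dₖ₊₁ = (n − mₖ₊₁²)/dₖ, aₖ₊₁ = ⌊(a₀+mₖ₊₁)/dₖ₊₁⌋:
  k=1: m=26, d=20, a=2
  k=2: m=14, d=25, a=1
  k=3: m=11, d=23, a=1
  k=4: m=12, d=24, a=1
  k=5: m=12, d=23, a=1
  k=6: m=11, d=25, a=1
  k=7: m=14, d=20, a=2
  k=8: m=26, d=1, a=52
d=1 and a=2a₀=52 at k=8, so the next step gives (m, d) = (26, 20) again — its k=1 value — and the period has length 8.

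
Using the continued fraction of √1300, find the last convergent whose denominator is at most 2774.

√1300 = [36; 18, 72, …] (period length 2).
Convergents:
  p_0/q_0 = 36/1
  p_1/q_1 = 649/18
  p_2/q_2 = 46764/1297
  p_3/q_3 = 842401/23364
q_2 = 1297 ≤ 2774 < 23364 = q_3, so the answer is 46764/1297.

46764/1297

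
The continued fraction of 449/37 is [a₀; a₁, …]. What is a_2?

449 = 12·37 + 5   →  a_0 = 12
37 = 7·5 + 2   →  a_1 = 7
5 = 2·2 + 1   →  a_2 = 2

2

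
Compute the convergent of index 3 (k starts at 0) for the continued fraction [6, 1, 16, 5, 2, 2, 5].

597/86

Using pₖ = aₖpₖ₋₁ + pₖ₋₂, qₖ = aₖqₖ₋₁ + qₖ₋₂ (with p₋₁=1, p₋₂=0, q₋₁=0, q₋₂=1):
  k=0: a=6, p=6, q=1
  k=1: a=1, p=7, q=1
  k=2: a=16, p=118, q=17
  k=3: a=5, p=597, q=86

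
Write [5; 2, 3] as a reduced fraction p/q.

Using pₖ = aₖpₖ₋₁ + pₖ₋₂ and qₖ = aₖqₖ₋₁ + qₖ₋₂:
  k=0: a=5, p=5, q=1
  k=1: a=2, p=11, q=2
  k=2: a=3, p=38, q=7

38/7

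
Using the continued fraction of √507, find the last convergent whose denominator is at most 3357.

√507 = [22; 1, 1, 14, 1, 1, 44, …] (period length 6).
Convergents:
  p_0/q_0 = 22/1
  p_1/q_1 = 23/1
  p_2/q_2 = 45/2
  p_3/q_3 = 653/29
  p_4/q_4 = 698/31
  p_5/q_5 = 1351/60
  p_6/q_6 = 60142/2671
  p_7/q_7 = 61493/2731
  p_8/q_8 = 121635/5402
q_7 = 2731 ≤ 3357 < 5402 = q_8, so the answer is 61493/2731.

61493/2731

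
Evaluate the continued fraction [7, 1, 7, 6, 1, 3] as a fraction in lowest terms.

1733/220

Using pₖ = aₖpₖ₋₁ + pₖ₋₂ and qₖ = aₖqₖ₋₁ + qₖ₋₂:
  k=0: a=7, p=7, q=1
  k=1: a=1, p=8, q=1
  k=2: a=7, p=63, q=8
  k=3: a=6, p=386, q=49
  k=4: a=1, p=449, q=57
  k=5: a=3, p=1733, q=220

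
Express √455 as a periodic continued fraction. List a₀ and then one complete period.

a₀ = ⌊√455⌋ = 21.
With m₀=0, d₀=1 and mₖ₊₁ = dₖaₖ − mₖ, dₖ₊₁ = (n − mₖ₊₁²)/dₖ, aₖ₊₁ = ⌊(a₀+mₖ₊₁)/dₖ₊₁⌋:
  k=1: m=21, d=14, a=3
  k=2: m=21, d=1, a=42
d=1 and a=2a₀=42 at k=2, so the next step gives (m, d) = (21, 14) again — its k=1 value — and the period has length 2.

[21; 3, 42]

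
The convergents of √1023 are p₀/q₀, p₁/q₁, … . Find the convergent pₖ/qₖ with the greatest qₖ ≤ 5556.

130976/4095

√1023 = [31; 1, 62, …] (period length 2).
Convergents:
  p_0/q_0 = 31/1
  p_1/q_1 = 32/1
  p_2/q_2 = 2015/63
  p_3/q_3 = 2047/64
  p_4/q_4 = 128929/4031
  p_5/q_5 = 130976/4095
  p_6/q_6 = 8249441/257921
q_5 = 4095 ≤ 5556 < 257921 = q_6, so the answer is 130976/4095.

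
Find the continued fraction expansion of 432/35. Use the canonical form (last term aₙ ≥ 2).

[12; 2, 1, 11]

432 = 12×35 + 12
35 = 2×12 + 11
12 = 1×11 + 1
11 = 11×1 + 0  (stop)
So 432/35 = [12; 2, 1, 11].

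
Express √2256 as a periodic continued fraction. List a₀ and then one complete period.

[47; 2, 94]

a₀ = ⌊√2256⌋ = 47.
With m₀=0, d₀=1 and mₖ₊₁ = dₖaₖ − mₖ, dₖ₊₁ = (n − mₖ₊₁²)/dₖ, aₖ₊₁ = ⌊(a₀+mₖ₊₁)/dₖ₊₁⌋:
  k=1: m=47, d=47, a=2
  k=2: m=47, d=1, a=94
d=1 and a=2a₀=94 at k=2, so the next step gives (m, d) = (47, 47) again — its k=1 value — and the period has length 2.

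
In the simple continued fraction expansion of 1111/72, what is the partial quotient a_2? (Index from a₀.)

3

1111 = 15·72 + 31   →  a_0 = 15
72 = 2·31 + 10   →  a_1 = 2
31 = 3·10 + 1   →  a_2 = 3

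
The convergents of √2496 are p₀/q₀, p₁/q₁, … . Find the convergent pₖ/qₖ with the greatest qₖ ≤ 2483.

123601/2474

√2496 = [49; 1, 23, 1, 98, …] (period length 4).
Convergents:
  p_0/q_0 = 49/1
  p_1/q_1 = 50/1
  p_2/q_2 = 1199/24
  p_3/q_3 = 1249/25
  p_4/q_4 = 123601/2474
  p_5/q_5 = 124850/2499
q_4 = 2474 ≤ 2483 < 2499 = q_5, so the answer is 123601/2474.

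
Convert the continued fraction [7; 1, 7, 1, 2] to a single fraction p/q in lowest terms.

Using pₖ = aₖpₖ₋₁ + pₖ₋₂ and qₖ = aₖqₖ₋₁ + qₖ₋₂:
  k=0: a=7, p=7, q=1
  k=1: a=1, p=8, q=1
  k=2: a=7, p=63, q=8
  k=3: a=1, p=71, q=9
  k=4: a=2, p=205, q=26

205/26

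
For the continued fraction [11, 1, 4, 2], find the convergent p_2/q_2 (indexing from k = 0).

59/5

Using pₖ = aₖpₖ₋₁ + pₖ₋₂, qₖ = aₖqₖ₋₁ + qₖ₋₂ (with p₋₁=1, p₋₂=0, q₋₁=0, q₋₂=1):
  k=0: a=11, p=11, q=1
  k=1: a=1, p=12, q=1
  k=2: a=4, p=59, q=5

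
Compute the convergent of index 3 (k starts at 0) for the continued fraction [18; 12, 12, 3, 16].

8083/447

Using pₖ = aₖpₖ₋₁ + pₖ₋₂, qₖ = aₖqₖ₋₁ + qₖ₋₂ (with p₋₁=1, p₋₂=0, q₋₁=0, q₋₂=1):
  k=0: a=18, p=18, q=1
  k=1: a=12, p=217, q=12
  k=2: a=12, p=2622, q=145
  k=3: a=3, p=8083, q=447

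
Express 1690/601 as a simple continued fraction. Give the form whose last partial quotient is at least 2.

[2; 1, 4, 3, 7, 5]

1690 = 2*601 + 488
601 = 1*488 + 113
488 = 4*113 + 36
113 = 3*36 + 5
36 = 7*5 + 1
5 = 5*1 + 0  (stop)
So 1690/601 = [2; 1, 4, 3, 7, 5].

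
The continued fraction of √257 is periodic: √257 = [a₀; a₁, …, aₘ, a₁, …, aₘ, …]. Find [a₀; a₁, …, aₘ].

[16; 32]

a₀ = ⌊√257⌋ = 16.
With m₀=0, d₀=1 and mₖ₊₁ = dₖaₖ − mₖ, dₖ₊₁ = (n − mₖ₊₁²)/dₖ, aₖ₊₁ = ⌊(a₀+mₖ₊₁)/dₖ₊₁⌋:
  k=1: m=16, d=1, a=32
d=1 and a=2a₀=32 at k=1, so the next step gives (m, d) = (16, 1) again — its k=1 value — and the period has length 1.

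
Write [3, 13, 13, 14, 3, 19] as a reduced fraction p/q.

436933/142024

Fold from the inside: start with 19/1.
  3 + 1/19 = 58/19
  14 + 19/58 = 831/58
  13 + 58/831 = 10861/831
  13 + 831/10861 = 142024/10861
  3 + 10861/142024 = 436933/142024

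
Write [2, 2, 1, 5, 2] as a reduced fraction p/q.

87/37

Using pₖ = aₖpₖ₋₁ + pₖ₋₂ and qₖ = aₖqₖ₋₁ + qₖ₋₂:
  k=0: a=2, p=2, q=1
  k=1: a=2, p=5, q=2
  k=2: a=1, p=7, q=3
  k=3: a=5, p=40, q=17
  k=4: a=2, p=87, q=37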